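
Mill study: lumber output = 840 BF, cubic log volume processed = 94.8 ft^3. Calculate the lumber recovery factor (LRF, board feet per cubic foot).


Formula: LRF = Lumber Output (BF) / Log Input (ft^3)
LRF = 840 BF / 94.8 ft^3
LRF = 8.86 BF/ft^3

8.86


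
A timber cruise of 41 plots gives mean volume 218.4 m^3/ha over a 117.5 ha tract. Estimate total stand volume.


Formula: Total Volume = Mean Volume per ha * Total Area
Total Volume = 218.4 m^3/ha * 117.5 ha
Total Volume = 25662 m^3

25662


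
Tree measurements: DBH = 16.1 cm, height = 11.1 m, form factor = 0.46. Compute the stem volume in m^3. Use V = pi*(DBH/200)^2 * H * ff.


Formula: V = pi * (DBH/200)^2 * H * ff
Radius = DBH/200 = 16.1/200 = 0.0805 m
Radius^2 = 0.0805^2 = 0.00648025 m^2
V = pi * 0.00648025 * 11.1 * 0.46
V = 0.104 m^3

0.104


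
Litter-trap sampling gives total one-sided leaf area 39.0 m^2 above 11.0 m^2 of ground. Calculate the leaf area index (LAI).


Formula: LAI = total leaf area / ground area  (dimensionless)
LAI = 39.0 m^2 / 11.0 m^2
LAI = 3.55

3.55


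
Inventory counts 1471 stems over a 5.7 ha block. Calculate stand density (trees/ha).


Formula: Stand Density = N_trees / Area_ha
Density = 1471 trees / 5.7 ha
Density = 258 trees/ha

258


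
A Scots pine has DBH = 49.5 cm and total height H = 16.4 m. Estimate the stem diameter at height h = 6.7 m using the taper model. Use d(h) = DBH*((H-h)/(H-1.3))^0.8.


Taper: d(h) = DBH * ((H - h) / (H - 1.3))^0.8
Numerator = H - h = 16.4 - 6.7 = 9.7 m
Denominator = H - 1.3 = 16.4 - 1.3 = 15.1 m
Ratio = 9.7 / 15.1 = 0.64238
d = 49.5 * 0.64238^0.8 = 34.7 cm

34.7


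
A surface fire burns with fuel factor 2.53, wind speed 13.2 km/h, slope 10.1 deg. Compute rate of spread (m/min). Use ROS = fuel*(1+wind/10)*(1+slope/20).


Formula: ROS = fuel * (1 + wind/10) * (1 + slope/20)
Wind factor = 1 + 13.2/10 = 2.32
Slope factor = 1 + 10.1/20 = 1.505
ROS = 2.53 * 2.32 * 1.505 = 8.83 m/min

8.83


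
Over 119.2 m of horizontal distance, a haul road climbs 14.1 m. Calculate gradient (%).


Formula: Gradient = rise / run * 100
Gradient = 14.1 / 119.2 * 100 = 11.8%

11.8


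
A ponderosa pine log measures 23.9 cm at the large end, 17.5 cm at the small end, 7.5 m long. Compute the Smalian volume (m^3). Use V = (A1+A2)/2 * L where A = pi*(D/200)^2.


Smalian: V = (A1 + A2)/2 * L,  A = pi*(D/200)^2
A1 = pi*(23.9/200)^2 = 0.044863 m^2
A2 = pi*(17.5/200)^2 = 0.024053 m^2
V = (0.044863+0.024053)/2*7.5 = 0.2584 m^3

0.2584


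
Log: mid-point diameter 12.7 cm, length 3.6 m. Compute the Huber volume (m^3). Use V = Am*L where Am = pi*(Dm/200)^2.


Huber: V = Am * L,  Am = pi*(Dm/200)^2
Am = pi*(12.7/200)^2 = 0.012668 m^2
V = 0.012668*3.6 = 0.0456 m^3

0.0456


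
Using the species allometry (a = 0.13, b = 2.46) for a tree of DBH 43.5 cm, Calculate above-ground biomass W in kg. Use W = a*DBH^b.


Formula: W = a * DBH^b  (allometric power law)
DBH^b = 43.5^2.46 = 10732.0719
W = 0.13 * 10732.0719 = 1395.2 kg

1395.2


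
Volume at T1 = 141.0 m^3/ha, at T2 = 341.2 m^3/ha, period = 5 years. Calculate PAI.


Formula: PAI = (V_T2 - V_T1) / (T2 - T1)
Volume increment = 341.2 - 141.0 = 200.2 m^3/ha
PAI = 200.2 / 5 = 40.04 m^3/ha/year

40.04


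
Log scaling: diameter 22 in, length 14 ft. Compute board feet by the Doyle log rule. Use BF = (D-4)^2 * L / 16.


Doyle: BF = (D - 4)^2 * L / 16
Adjusted diameter = 22 - 4 = 18 in
(D-4)^2 = 18^2 = 324
BF = 324 * 14 / 16 = 284 BF

284


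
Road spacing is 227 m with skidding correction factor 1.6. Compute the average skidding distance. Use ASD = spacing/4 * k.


Formula: ASD = (spacing / 4) * correction
Uncorrected distance = spacing / 4 = 227 / 4 = 56.75 m
ASD = 56.75 * 1.6 = 91 m

91


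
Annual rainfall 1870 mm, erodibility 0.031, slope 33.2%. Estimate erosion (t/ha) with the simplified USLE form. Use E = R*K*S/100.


Formula: E = R * K * S / 100  (simplified USLE)
R * K = 1870 * 0.031 = 57.97
E = 57.97 * 33.2 / 100 = 19.25 t/ha

19.25


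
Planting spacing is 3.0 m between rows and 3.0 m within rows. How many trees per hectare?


Formula: TPH = 10000 m^2/ha / (spacing_x * spacing_y)
Area per tree = 3.0 m * 3.0 m = 9.0 m^2
TPH = 10000 / 9.0 = 1111 trees/ha

1111


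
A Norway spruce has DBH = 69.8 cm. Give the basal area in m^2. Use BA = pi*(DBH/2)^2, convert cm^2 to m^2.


Formula: BA = pi * (DBH/2)^2 / 10000  (cm^2 to m^2)
Radius = DBH/2 = 69.8/2 = 34.9 cm
BA = pi * 34.9^2 / 10000
   = 3826.4913 cm^2 / 10000
   = 0.3826 m^2

0.3826


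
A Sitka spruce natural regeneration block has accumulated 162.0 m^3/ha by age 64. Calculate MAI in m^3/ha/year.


Formula: MAI = Total Volume / Stand Age
MAI = 162.0 m^3/ha / 64 years
MAI = 2.53 m^3/ha/year

2.53


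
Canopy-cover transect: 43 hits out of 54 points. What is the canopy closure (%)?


Formula: Canopy closure = covered points / total points * 100
Closure = 43 / 54 * 100
Closure = 0.7963 * 100 = 79.6%

79.6


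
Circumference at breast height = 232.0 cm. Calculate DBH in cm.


Formula: DBH = C / pi
DBH = 232.0 / pi
pi = 3.14159...
DBH = 73.8 cm

73.8


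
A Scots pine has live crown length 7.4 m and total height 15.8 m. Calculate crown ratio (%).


Formula: Crown Ratio = (Crown Length / Total Height) * 100
CR = (7.4 m / 15.8 m) * 100
CR = 0.4684 * 100 = 46.8%

46.8


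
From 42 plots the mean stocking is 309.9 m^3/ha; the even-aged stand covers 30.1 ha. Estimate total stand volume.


Formula: Total Volume = Mean Volume per ha * Total Area
Total Volume = 309.9 m^3/ha * 30.1 ha
Total Volume = 9328 m^3

9328


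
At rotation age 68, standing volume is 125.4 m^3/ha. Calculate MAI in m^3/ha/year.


Formula: MAI = Total Volume / Stand Age
MAI = 125.4 m^3/ha / 68 years
MAI = 1.84 m^3/ha/year

1.84


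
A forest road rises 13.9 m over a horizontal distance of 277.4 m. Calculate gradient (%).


Formula: Gradient = rise / run * 100
Gradient = 13.9 / 277.4 * 100 = 5.0%

5.0


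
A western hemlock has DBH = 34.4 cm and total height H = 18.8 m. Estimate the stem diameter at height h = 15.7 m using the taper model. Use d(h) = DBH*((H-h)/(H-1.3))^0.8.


Taper: d(h) = DBH * ((H - h) / (H - 1.3))^0.8
Numerator = H - h = 18.8 - 15.7 = 3.1 m
Denominator = H - 1.3 = 18.8 - 1.3 = 17.5 m
Ratio = 3.1 / 17.5 = 0.17714
d = 34.4 * 0.17714^0.8 = 8.6 cm

8.6


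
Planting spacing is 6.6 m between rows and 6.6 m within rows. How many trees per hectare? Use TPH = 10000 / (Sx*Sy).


Formula: TPH = 10000 m^2/ha / (spacing_x * spacing_y)
Area per tree = 6.6 m * 6.6 m = 43.56 m^2
TPH = 10000 / 43.56 = 230 trees/ha

230


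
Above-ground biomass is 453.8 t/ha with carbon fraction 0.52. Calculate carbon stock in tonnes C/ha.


Formula: Carbon Stock = Biomass * Carbon Fraction
C = 453.8 t/ha * 0.52
C = 236.0 t C/ha

236.0


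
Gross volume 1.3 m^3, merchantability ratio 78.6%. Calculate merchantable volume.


Formula: MV = V_total * (merchantable_pct / 100)
Merchantable fraction = 78.6% / 100 = 0.786
MV = 1.3 m^3 * 0.786 = 1.022 m^3

1.022


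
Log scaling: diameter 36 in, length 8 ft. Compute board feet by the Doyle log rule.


Doyle: BF = (D - 4)^2 * L / 16
Adjusted diameter = 36 - 4 = 32 in
(D-4)^2 = 32^2 = 1024
BF = 1024 * 8 / 16 = 512 BF

512


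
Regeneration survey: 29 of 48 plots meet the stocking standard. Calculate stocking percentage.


Formula: Stocking % = stocked plots / total plots * 100
Stocking = 29 / 48 * 100
Stocking = 0.6042 * 100 = 60.4%

60.4


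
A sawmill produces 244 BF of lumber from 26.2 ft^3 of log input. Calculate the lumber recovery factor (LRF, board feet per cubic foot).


Formula: LRF = Lumber Output (BF) / Log Input (ft^3)
LRF = 244 BF / 26.2 ft^3
LRF = 9.31 BF/ft^3

9.31


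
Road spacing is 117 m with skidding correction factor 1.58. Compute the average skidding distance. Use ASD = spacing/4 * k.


Formula: ASD = (spacing / 4) * correction
Uncorrected distance = spacing / 4 = 117 / 4 = 29.25 m
ASD = 29.25 * 1.58 = 46 m

46


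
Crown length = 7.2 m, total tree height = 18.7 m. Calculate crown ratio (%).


Formula: Crown Ratio = (Crown Length / Total Height) * 100
CR = (7.2 m / 18.7 m) * 100
CR = 0.385 * 100 = 38.5%

38.5


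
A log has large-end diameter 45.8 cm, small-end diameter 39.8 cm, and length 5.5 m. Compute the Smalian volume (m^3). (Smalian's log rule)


Smalian: V = (A1 + A2)/2 * L,  A = pi*(D/200)^2
A1 = pi*(45.8/200)^2 = 0.164748 m^2
A2 = pi*(39.8/200)^2 = 0.12441 m^2
V = (0.164748+0.12441)/2*5.5 = 0.7952 m^3

0.7952


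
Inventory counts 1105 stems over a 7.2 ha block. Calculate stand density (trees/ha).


Formula: Stand Density = N_trees / Area_ha
Density = 1105 trees / 7.2 ha
Density = 153 trees/ha

153


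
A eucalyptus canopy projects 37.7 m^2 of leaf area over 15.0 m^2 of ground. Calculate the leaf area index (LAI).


Formula: LAI = total leaf area / ground area  (dimensionless)
LAI = 37.7 m^2 / 15.0 m^2
LAI = 2.51

2.51


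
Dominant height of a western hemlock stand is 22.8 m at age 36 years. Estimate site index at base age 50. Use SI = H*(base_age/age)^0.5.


Formula: SI = H_dom * (base_age / age)^0.5
Age ratio = 50 / 36 = 1.38889
sqrt(age_ratio) = 1.17851
SI = 22.8 * 1.17851 = 26.9 m

26.9


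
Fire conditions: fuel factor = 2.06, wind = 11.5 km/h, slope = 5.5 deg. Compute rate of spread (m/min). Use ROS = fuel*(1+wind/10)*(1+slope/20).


Formula: ROS = fuel * (1 + wind/10) * (1 + slope/20)
Wind factor = 1 + 11.5/10 = 2.15
Slope factor = 1 + 5.5/20 = 1.275
ROS = 2.06 * 2.15 * 1.275 = 5.65 m/min

5.65


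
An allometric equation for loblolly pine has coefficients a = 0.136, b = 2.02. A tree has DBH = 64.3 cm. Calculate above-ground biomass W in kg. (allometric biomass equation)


Formula: W = a * DBH^b  (allometric power law)
DBH^b = 64.3^2.02 = 4493.5147
W = 0.136 * 4493.5147 = 611.1 kg

611.1


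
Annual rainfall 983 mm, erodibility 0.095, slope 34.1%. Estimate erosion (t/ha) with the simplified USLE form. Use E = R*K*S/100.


Formula: E = R * K * S / 100  (simplified USLE)
R * K = 983 * 0.095 = 93.385
E = 93.385 * 34.1 / 100 = 31.84 t/ha

31.84


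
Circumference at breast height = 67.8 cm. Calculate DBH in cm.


Formula: DBH = C / pi
DBH = 67.8 / pi
pi = 3.14159...
DBH = 21.6 cm

21.6


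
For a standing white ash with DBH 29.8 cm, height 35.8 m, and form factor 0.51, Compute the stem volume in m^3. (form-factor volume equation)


Formula: V = pi * (DBH/200)^2 * H * ff
Radius = DBH/200 = 29.8/200 = 0.149 m
Radius^2 = 0.149^2 = 0.022201 m^2
V = pi * 0.022201 * 35.8 * 0.51
V = 1.273 m^3

1.273


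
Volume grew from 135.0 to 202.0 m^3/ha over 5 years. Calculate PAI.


Formula: PAI = (V_T2 - V_T1) / (T2 - T1)
Volume increment = 202.0 - 135.0 = 67.0 m^3/ha
PAI = 67.0 / 5 = 13.4 m^3/ha/year

13.4


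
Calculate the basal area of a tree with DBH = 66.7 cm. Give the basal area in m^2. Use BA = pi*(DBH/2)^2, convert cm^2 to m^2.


Formula: BA = pi * (DBH/2)^2 / 10000  (cm^2 to m^2)
Radius = DBH/2 = 66.7/2 = 33.35 cm
BA = pi * 33.35^2 / 10000
   = 3494.15 cm^2 / 10000
   = 0.3494 m^2

0.3494


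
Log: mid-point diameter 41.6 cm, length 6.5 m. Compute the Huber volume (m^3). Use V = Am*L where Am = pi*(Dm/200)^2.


Huber: V = Am * L,  Am = pi*(Dm/200)^2
Am = pi*(41.6/200)^2 = 0.135918 m^2
V = 0.135918*6.5 = 0.8835 m^3

0.8835


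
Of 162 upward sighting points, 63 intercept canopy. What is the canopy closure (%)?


Formula: Canopy closure = covered points / total points * 100
Closure = 63 / 162 * 100
Closure = 0.3889 * 100 = 38.9%

38.9


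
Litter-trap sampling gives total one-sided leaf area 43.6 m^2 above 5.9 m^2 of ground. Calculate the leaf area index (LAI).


Formula: LAI = total leaf area / ground area  (dimensionless)
LAI = 43.6 m^2 / 5.9 m^2
LAI = 7.39

7.39


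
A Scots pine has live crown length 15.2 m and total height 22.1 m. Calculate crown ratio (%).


Formula: Crown Ratio = (Crown Length / Total Height) * 100
CR = (15.2 m / 22.1 m) * 100
CR = 0.6878 * 100 = 68.8%

68.8


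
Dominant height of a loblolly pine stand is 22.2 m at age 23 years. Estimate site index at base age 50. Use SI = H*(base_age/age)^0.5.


Formula: SI = H_dom * (base_age / age)^0.5
Age ratio = 50 / 23 = 2.17391
sqrt(age_ratio) = 1.47442
SI = 22.2 * 1.47442 = 32.7 m

32.7


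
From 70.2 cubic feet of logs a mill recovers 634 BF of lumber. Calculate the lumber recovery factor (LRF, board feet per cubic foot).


Formula: LRF = Lumber Output (BF) / Log Input (ft^3)
LRF = 634 BF / 70.2 ft^3
LRF = 9.03 BF/ft^3

9.03


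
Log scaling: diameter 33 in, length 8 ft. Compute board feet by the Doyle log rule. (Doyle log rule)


Doyle: BF = (D - 4)^2 * L / 16
Adjusted diameter = 33 - 4 = 29 in
(D-4)^2 = 29^2 = 841
BF = 841 * 8 / 16 = 421 BF

421


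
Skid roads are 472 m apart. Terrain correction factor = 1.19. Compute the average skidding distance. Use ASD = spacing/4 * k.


Formula: ASD = (spacing / 4) * correction
Uncorrected distance = spacing / 4 = 472 / 4 = 118 m
ASD = 118 * 1.19 = 140 m

140


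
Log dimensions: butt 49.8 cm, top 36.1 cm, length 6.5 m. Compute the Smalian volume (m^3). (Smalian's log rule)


Smalian: V = (A1 + A2)/2 * L,  A = pi*(D/200)^2
A1 = pi*(49.8/200)^2 = 0.194782 m^2
A2 = pi*(36.1/200)^2 = 0.102354 m^2
V = (0.194782+0.102354)/2*6.5 = 0.9657 m^3

0.9657


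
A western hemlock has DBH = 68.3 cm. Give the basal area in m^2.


Formula: BA = pi * (DBH/2)^2 / 10000  (cm^2 to m^2)
Radius = DBH/2 = 68.3/2 = 34.15 cm
BA = pi * 34.15^2 / 10000
   = 3663.796 cm^2 / 10000
   = 0.3664 m^2

0.3664


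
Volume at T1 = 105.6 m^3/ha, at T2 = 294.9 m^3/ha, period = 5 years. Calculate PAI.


Formula: PAI = (V_T2 - V_T1) / (T2 - T1)
Volume increment = 294.9 - 105.6 = 189.3 m^3/ha
PAI = 189.3 / 5 = 37.86 m^3/ha/year

37.86


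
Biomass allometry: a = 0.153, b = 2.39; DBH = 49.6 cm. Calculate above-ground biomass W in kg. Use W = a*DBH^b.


Formula: W = a * DBH^b  (allometric power law)
DBH^b = 49.6^2.39 = 11277.198
W = 0.153 * 11277.198 = 1725.4 kg

1725.4


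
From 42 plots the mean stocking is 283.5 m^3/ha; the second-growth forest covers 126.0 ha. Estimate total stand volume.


Formula: Total Volume = Mean Volume per ha * Total Area
Total Volume = 283.5 m^3/ha * 126.0 ha
Total Volume = 35721 m^3

35721


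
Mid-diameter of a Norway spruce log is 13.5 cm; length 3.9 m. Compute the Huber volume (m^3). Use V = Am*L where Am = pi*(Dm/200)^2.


Huber: V = Am * L,  Am = pi*(Dm/200)^2
Am = pi*(13.5/200)^2 = 0.014314 m^2
V = 0.014314*3.9 = 0.0558 m^3

0.0558


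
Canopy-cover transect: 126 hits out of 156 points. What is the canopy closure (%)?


Formula: Canopy closure = covered points / total points * 100
Closure = 126 / 156 * 100
Closure = 0.8077 * 100 = 80.8%

80.8


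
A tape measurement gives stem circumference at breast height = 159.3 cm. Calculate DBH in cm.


Formula: DBH = C / pi
DBH = 159.3 / pi
pi = 3.14159...
DBH = 50.7 cm

50.7


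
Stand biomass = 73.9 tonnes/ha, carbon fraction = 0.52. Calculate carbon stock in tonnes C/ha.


Formula: Carbon Stock = Biomass * Carbon Fraction
C = 73.9 t/ha * 0.52
C = 38.4 t C/ha

38.4


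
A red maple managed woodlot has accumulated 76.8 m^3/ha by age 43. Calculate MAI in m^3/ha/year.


Formula: MAI = Total Volume / Stand Age
MAI = 76.8 m^3/ha / 43 years
MAI = 1.79 m^3/ha/year

1.79


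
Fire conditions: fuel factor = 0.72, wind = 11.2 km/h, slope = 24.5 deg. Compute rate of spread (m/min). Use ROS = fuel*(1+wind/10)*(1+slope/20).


Formula: ROS = fuel * (1 + wind/10) * (1 + slope/20)
Wind factor = 1 + 11.2/10 = 2.12
Slope factor = 1 + 24.5/20 = 2.225
ROS = 0.72 * 2.12 * 2.225 = 3.4 m/min

3.4


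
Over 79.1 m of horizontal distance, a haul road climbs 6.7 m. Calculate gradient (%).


Formula: Gradient = rise / run * 100
Gradient = 6.7 / 79.1 * 100 = 8.5%

8.5


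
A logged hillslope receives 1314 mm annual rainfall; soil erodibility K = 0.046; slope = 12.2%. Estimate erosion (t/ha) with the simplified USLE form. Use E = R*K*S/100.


Formula: E = R * K * S / 100  (simplified USLE)
R * K = 1314 * 0.046 = 60.444
E = 60.444 * 12.2 / 100 = 7.37 t/ha

7.37


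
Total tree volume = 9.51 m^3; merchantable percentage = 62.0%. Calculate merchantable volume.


Formula: MV = V_total * (merchantable_pct / 100)
Merchantable fraction = 62.0% / 100 = 0.62
MV = 9.51 m^3 * 0.62 = 5.896 m^3

5.896


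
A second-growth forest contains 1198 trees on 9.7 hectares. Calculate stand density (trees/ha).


Formula: Stand Density = N_trees / Area_ha
Density = 1198 trees / 9.7 ha
Density = 124 trees/ha

124


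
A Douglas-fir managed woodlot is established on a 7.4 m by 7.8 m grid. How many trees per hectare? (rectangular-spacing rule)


Formula: TPH = 10000 m^2/ha / (spacing_x * spacing_y)
Area per tree = 7.4 m * 7.8 m = 57.72 m^2
TPH = 10000 / 57.72 = 173 trees/ha

173


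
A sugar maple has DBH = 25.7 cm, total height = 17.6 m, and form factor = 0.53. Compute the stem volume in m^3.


Formula: V = pi * (DBH/200)^2 * H * ff
Radius = DBH/200 = 25.7/200 = 0.1285 m
Radius^2 = 0.1285^2 = 0.01651225 m^2
V = pi * 0.01651225 * 17.6 * 0.53
V = 0.484 m^3

0.484


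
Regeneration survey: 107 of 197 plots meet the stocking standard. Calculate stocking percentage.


Formula: Stocking % = stocked plots / total plots * 100
Stocking = 107 / 197 * 100
Stocking = 0.5431 * 100 = 54.3%

54.3


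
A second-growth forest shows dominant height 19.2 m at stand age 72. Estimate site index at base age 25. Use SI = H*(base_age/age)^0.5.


Formula: SI = H_dom * (base_age / age)^0.5
Age ratio = 25 / 72 = 0.34722
sqrt(age_ratio) = 0.58926
SI = 19.2 * 0.58926 = 11.3 m

11.3


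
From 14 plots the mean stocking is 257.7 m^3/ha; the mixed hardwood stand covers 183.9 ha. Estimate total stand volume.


Formula: Total Volume = Mean Volume per ha * Total Area
Total Volume = 257.7 m^3/ha * 183.9 ha
Total Volume = 47391 m^3

47391


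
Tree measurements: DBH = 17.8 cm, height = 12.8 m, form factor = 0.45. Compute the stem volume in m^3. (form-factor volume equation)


Formula: V = pi * (DBH/200)^2 * H * ff
Radius = DBH/200 = 17.8/200 = 0.089 m
Radius^2 = 0.089^2 = 0.007921 m^2
V = pi * 0.007921 * 12.8 * 0.45
V = 0.143 m^3

0.143


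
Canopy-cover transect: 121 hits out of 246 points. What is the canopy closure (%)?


Formula: Canopy closure = covered points / total points * 100
Closure = 121 / 246 * 100
Closure = 0.4919 * 100 = 49.2%

49.2


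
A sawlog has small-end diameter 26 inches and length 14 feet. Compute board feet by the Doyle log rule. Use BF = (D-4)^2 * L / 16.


Doyle: BF = (D - 4)^2 * L / 16
Adjusted diameter = 26 - 4 = 22 in
(D-4)^2 = 22^2 = 484
BF = 484 * 14 / 16 = 424 BF

424


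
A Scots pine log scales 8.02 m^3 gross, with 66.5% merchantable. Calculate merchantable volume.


Formula: MV = V_total * (merchantable_pct / 100)
Merchantable fraction = 66.5% / 100 = 0.665
MV = 8.02 m^3 * 0.665 = 5.333 m^3

5.333


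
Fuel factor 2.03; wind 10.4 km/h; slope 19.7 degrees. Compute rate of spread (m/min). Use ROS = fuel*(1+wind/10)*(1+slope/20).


Formula: ROS = fuel * (1 + wind/10) * (1 + slope/20)
Wind factor = 1 + 10.4/10 = 2.04
Slope factor = 1 + 19.7/20 = 1.985
ROS = 2.03 * 2.04 * 1.985 = 8.22 m/min

8.22


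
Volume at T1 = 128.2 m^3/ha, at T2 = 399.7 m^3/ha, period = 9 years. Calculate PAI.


Formula: PAI = (V_T2 - V_T1) / (T2 - T1)
Volume increment = 399.7 - 128.2 = 271.5 m^3/ha
PAI = 271.5 / 9 = 30.17 m^3/ha/year

30.17


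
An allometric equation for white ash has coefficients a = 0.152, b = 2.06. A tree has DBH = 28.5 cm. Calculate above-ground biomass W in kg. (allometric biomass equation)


Formula: W = a * DBH^b  (allometric power law)
DBH^b = 28.5^2.06 = 993.0713
W = 0.152 * 993.0713 = 150.9 kg

150.9


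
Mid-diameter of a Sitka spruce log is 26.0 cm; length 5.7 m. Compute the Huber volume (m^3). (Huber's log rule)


Huber: V = Am * L,  Am = pi*(Dm/200)^2
Am = pi*(26.0/200)^2 = 0.053093 m^2
V = 0.053093*5.7 = 0.3026 m^3

0.3026


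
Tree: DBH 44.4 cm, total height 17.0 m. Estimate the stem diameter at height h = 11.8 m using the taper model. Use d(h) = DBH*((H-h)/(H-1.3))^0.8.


Taper: d(h) = DBH * ((H - h) / (H - 1.3))^0.8
Numerator = H - h = 17.0 - 11.8 = 5.2 m
Denominator = H - 1.3 = 17.0 - 1.3 = 15.7 m
Ratio = 5.2 / 15.7 = 0.33121
d = 44.4 * 0.33121^0.8 = 18.3 cm

18.3


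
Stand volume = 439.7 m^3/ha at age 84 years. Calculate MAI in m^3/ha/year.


Formula: MAI = Total Volume / Stand Age
MAI = 439.7 m^3/ha / 84 years
MAI = 5.23 m^3/ha/year

5.23


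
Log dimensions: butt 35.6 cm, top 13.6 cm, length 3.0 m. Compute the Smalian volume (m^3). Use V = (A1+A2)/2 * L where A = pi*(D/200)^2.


Smalian: V = (A1 + A2)/2 * L,  A = pi*(D/200)^2
A1 = pi*(35.6/200)^2 = 0.099538 m^2
A2 = pi*(13.6/200)^2 = 0.014527 m^2
V = (0.099538+0.014527)/2*3.0 = 0.1711 m^3

0.1711


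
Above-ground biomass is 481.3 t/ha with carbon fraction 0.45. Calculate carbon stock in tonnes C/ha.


Formula: Carbon Stock = Biomass * Carbon Fraction
C = 481.3 t/ha * 0.45
C = 216.6 t C/ha

216.6


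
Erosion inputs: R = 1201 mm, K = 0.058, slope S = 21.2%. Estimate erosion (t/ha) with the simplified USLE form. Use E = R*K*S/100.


Formula: E = R * K * S / 100  (simplified USLE)
R * K = 1201 * 0.058 = 69.658
E = 69.658 * 21.2 / 100 = 14.77 t/ha

14.77


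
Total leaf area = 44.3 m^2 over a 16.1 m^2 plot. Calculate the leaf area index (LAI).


Formula: LAI = total leaf area / ground area  (dimensionless)
LAI = 44.3 m^2 / 16.1 m^2
LAI = 2.75

2.75


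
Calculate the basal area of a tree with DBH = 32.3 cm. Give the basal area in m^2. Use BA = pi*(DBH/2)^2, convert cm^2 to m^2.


Formula: BA = pi * (DBH/2)^2 / 10000  (cm^2 to m^2)
Radius = DBH/2 = 32.3/2 = 16.15 cm
BA = pi * 16.15^2 / 10000
   = 819.398 cm^2 / 10000
   = 0.0819 m^2

0.0819


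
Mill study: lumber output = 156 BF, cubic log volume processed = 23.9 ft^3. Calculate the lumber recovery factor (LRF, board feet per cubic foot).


Formula: LRF = Lumber Output (BF) / Log Input (ft^3)
LRF = 156 BF / 23.9 ft^3
LRF = 6.53 BF/ft^3

6.53


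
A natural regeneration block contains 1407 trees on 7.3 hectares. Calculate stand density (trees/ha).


Formula: Stand Density = N_trees / Area_ha
Density = 1407 trees / 7.3 ha
Density = 193 trees/ha

193


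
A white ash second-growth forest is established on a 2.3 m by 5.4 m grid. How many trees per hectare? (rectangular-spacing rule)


Formula: TPH = 10000 m^2/ha / (spacing_x * spacing_y)
Area per tree = 2.3 m * 5.4 m = 12.42 m^2
TPH = 10000 / 12.42 = 805 trees/ha

805


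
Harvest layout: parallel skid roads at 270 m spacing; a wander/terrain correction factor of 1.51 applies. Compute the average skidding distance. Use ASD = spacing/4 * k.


Formula: ASD = (spacing / 4) * correction
Uncorrected distance = spacing / 4 = 270 / 4 = 67.5 m
ASD = 67.5 * 1.51 = 102 m

102


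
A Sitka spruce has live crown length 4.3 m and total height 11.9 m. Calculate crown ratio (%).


Formula: Crown Ratio = (Crown Length / Total Height) * 100
CR = (4.3 m / 11.9 m) * 100
CR = 0.3613 * 100 = 36.1%

36.1


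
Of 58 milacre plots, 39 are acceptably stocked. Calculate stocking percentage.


Formula: Stocking % = stocked plots / total plots * 100
Stocking = 39 / 58 * 100
Stocking = 0.6724 * 100 = 67.2%

67.2


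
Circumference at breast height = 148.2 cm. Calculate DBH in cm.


Formula: DBH = C / pi
DBH = 148.2 / pi
pi = 3.14159...
DBH = 47.2 cm

47.2


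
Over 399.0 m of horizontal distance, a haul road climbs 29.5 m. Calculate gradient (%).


Formula: Gradient = rise / run * 100
Gradient = 29.5 / 399.0 * 100 = 7.4%

7.4


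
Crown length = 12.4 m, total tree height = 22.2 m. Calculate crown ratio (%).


Formula: Crown Ratio = (Crown Length / Total Height) * 100
CR = (12.4 m / 22.2 m) * 100
CR = 0.5586 * 100 = 55.9%

55.9


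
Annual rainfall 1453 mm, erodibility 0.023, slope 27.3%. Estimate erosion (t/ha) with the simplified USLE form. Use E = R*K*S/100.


Formula: E = R * K * S / 100  (simplified USLE)
R * K = 1453 * 0.023 = 33.419
E = 33.419 * 27.3 / 100 = 9.12 t/ha

9.12


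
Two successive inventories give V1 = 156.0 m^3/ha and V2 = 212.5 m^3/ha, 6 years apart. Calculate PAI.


Formula: PAI = (V_T2 - V_T1) / (T2 - T1)
Volume increment = 212.5 - 156.0 = 56.5 m^3/ha
PAI = 56.5 / 6 = 9.42 m^3/ha/year

9.42


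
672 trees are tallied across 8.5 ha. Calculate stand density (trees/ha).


Formula: Stand Density = N_trees / Area_ha
Density = 672 trees / 8.5 ha
Density = 79 trees/ha

79


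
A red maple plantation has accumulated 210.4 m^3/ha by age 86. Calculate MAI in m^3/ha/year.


Formula: MAI = Total Volume / Stand Age
MAI = 210.4 m^3/ha / 86 years
MAI = 2.45 m^3/ha/year

2.45


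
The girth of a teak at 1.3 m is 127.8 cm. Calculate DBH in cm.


Formula: DBH = C / pi
DBH = 127.8 / pi
pi = 3.14159...
DBH = 40.7 cm

40.7


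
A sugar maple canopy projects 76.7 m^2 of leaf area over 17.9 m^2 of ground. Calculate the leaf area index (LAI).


Formula: LAI = total leaf area / ground area  (dimensionless)
LAI = 76.7 m^2 / 17.9 m^2
LAI = 4.28

4.28


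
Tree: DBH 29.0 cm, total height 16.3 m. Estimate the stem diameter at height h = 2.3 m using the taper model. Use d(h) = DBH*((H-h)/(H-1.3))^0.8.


Taper: d(h) = DBH * ((H - h) / (H - 1.3))^0.8
Numerator = H - h = 16.3 - 2.3 = 14.0 m
Denominator = H - 1.3 = 16.3 - 1.3 = 15.0 m
Ratio = 14.0 / 15.0 = 0.93333
d = 29.0 * 0.93333^0.8 = 27.4 cm

27.4


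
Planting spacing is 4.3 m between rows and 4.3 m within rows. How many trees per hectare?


Formula: TPH = 10000 m^2/ha / (spacing_x * spacing_y)
Area per tree = 4.3 m * 4.3 m = 18.49 m^2
TPH = 10000 / 18.49 = 541 trees/ha

541


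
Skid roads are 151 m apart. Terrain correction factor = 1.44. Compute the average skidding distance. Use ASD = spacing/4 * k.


Formula: ASD = (spacing / 4) * correction
Uncorrected distance = spacing / 4 = 151 / 4 = 37.75 m
ASD = 37.75 * 1.44 = 54 m

54


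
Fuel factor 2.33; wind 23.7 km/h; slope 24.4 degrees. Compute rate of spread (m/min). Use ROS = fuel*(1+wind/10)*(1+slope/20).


Formula: ROS = fuel * (1 + wind/10) * (1 + slope/20)
Wind factor = 1 + 23.7/10 = 3.37
Slope factor = 1 + 24.4/20 = 2.22
ROS = 2.33 * 3.37 * 2.22 = 17.43 m/min

17.43


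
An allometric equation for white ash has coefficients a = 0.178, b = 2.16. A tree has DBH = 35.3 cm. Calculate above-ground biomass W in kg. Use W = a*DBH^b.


Formula: W = a * DBH^b  (allometric power law)
DBH^b = 35.3^2.16 = 2203.9075
W = 0.178 * 2203.9075 = 392.3 kg

392.3


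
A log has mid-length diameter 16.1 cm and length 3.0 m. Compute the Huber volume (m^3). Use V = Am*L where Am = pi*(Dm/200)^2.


Huber: V = Am * L,  Am = pi*(Dm/200)^2
Am = pi*(16.1/200)^2 = 0.020358 m^2
V = 0.020358*3.0 = 0.0611 m^3

0.0611


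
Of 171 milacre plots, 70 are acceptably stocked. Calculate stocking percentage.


Formula: Stocking % = stocked plots / total plots * 100
Stocking = 70 / 171 * 100
Stocking = 0.4094 * 100 = 40.9%

40.9


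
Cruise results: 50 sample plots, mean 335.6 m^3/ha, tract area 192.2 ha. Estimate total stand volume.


Formula: Total Volume = Mean Volume per ha * Total Area
Total Volume = 335.6 m^3/ha * 192.2 ha
Total Volume = 64502 m^3

64502


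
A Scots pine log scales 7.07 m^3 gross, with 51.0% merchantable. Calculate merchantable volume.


Formula: MV = V_total * (merchantable_pct / 100)
Merchantable fraction = 51.0% / 100 = 0.51
MV = 7.07 m^3 * 0.51 = 3.606 m^3

3.606


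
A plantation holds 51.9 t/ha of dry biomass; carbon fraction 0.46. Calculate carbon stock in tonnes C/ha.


Formula: Carbon Stock = Biomass * Carbon Fraction
C = 51.9 t/ha * 0.46
C = 23.9 t C/ha

23.9


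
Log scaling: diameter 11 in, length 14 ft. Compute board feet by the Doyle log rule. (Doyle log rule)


Doyle: BF = (D - 4)^2 * L / 16
Adjusted diameter = 11 - 4 = 7 in
(D-4)^2 = 7^2 = 49
BF = 49 * 14 / 16 = 43 BF

43


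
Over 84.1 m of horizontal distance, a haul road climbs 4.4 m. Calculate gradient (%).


Formula: Gradient = rise / run * 100
Gradient = 4.4 / 84.1 * 100 = 5.2%

5.2


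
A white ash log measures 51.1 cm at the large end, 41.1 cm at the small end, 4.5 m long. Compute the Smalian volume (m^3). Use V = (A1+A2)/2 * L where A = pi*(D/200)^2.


Smalian: V = (A1 + A2)/2 * L,  A = pi*(D/200)^2
A1 = pi*(51.1/200)^2 = 0.205084 m^2
A2 = pi*(41.1/200)^2 = 0.13267 m^2
V = (0.205084+0.13267)/2*4.5 = 0.7599 m^3

0.7599


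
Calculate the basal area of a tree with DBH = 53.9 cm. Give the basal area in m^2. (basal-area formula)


Formula: BA = pi * (DBH/2)^2 / 10000  (cm^2 to m^2)
Radius = DBH/2 = 53.9/2 = 26.95 cm
BA = pi * 26.95^2 / 10000
   = 2281.7466 cm^2 / 10000
   = 0.2282 m^2

0.2282


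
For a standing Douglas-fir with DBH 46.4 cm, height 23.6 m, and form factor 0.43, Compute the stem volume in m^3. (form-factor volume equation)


Formula: V = pi * (DBH/200)^2 * H * ff
Radius = DBH/200 = 46.4/200 = 0.232 m
Radius^2 = 0.232^2 = 0.053824 m^2
V = pi * 0.053824 * 23.6 * 0.43
V = 1.716 m^3

1.716


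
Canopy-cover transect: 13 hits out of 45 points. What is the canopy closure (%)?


Formula: Canopy closure = covered points / total points * 100
Closure = 13 / 45 * 100
Closure = 0.2889 * 100 = 28.9%

28.9


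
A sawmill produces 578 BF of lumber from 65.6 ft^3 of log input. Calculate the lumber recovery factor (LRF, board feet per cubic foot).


Formula: LRF = Lumber Output (BF) / Log Input (ft^3)
LRF = 578 BF / 65.6 ft^3
LRF = 8.81 BF/ft^3

8.81


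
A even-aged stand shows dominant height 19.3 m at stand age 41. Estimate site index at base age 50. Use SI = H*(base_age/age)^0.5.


Formula: SI = H_dom * (base_age / age)^0.5
Age ratio = 50 / 41 = 1.21951
sqrt(age_ratio) = 1.10432
SI = 19.3 * 1.10432 = 21.3 m

21.3


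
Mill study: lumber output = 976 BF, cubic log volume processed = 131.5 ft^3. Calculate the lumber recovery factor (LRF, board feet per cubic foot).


Formula: LRF = Lumber Output (BF) / Log Input (ft^3)
LRF = 976 BF / 131.5 ft^3
LRF = 7.42 BF/ft^3

7.42


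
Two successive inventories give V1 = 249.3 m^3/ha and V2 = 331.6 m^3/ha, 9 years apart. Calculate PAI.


Formula: PAI = (V_T2 - V_T1) / (T2 - T1)
Volume increment = 331.6 - 249.3 = 82.3 m^3/ha
PAI = 82.3 / 9 = 9.14 m^3/ha/year

9.14


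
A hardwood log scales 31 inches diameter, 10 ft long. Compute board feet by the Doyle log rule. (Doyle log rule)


Doyle: BF = (D - 4)^2 * L / 16
Adjusted diameter = 31 - 4 = 27 in
(D-4)^2 = 27^2 = 729
BF = 729 * 10 / 16 = 456 BF

456


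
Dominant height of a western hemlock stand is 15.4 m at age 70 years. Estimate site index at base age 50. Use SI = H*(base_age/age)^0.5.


Formula: SI = H_dom * (base_age / age)^0.5
Age ratio = 50 / 70 = 0.71429
sqrt(age_ratio) = 0.84515
SI = 15.4 * 0.84515 = 13.0 m

13.0


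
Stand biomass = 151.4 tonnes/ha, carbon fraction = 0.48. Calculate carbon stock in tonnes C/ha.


Formula: Carbon Stock = Biomass * Carbon Fraction
C = 151.4 t/ha * 0.48
C = 72.7 t C/ha

72.7


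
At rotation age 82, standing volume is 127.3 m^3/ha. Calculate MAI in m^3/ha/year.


Formula: MAI = Total Volume / Stand Age
MAI = 127.3 m^3/ha / 82 years
MAI = 1.55 m^3/ha/year

1.55


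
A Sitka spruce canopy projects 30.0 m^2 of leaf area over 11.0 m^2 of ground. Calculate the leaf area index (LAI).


Formula: LAI = total leaf area / ground area  (dimensionless)
LAI = 30.0 m^2 / 11.0 m^2
LAI = 2.73

2.73


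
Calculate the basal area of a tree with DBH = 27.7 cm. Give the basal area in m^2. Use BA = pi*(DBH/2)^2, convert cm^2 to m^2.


Formula: BA = pi * (DBH/2)^2 / 10000  (cm^2 to m^2)
Radius = DBH/2 = 27.7/2 = 13.85 cm
BA = pi * 13.85^2 / 10000
   = 602.6282 cm^2 / 10000
   = 0.0603 m^2

0.0603


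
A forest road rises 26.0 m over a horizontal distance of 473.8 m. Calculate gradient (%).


Formula: Gradient = rise / run * 100
Gradient = 26.0 / 473.8 * 100 = 5.5%

5.5


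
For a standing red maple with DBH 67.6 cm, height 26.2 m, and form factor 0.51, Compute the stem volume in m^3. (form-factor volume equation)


Formula: V = pi * (DBH/200)^2 * H * ff
Radius = DBH/200 = 67.6/200 = 0.338 m
Radius^2 = 0.338^2 = 0.114244 m^2
V = pi * 0.114244 * 26.2 * 0.51
V = 4.796 m^3

4.796


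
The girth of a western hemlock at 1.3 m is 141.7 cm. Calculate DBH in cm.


Formula: DBH = C / pi
DBH = 141.7 / pi
pi = 3.14159...
DBH = 45.1 cm

45.1


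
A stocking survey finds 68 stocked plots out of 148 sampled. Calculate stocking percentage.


Formula: Stocking % = stocked plots / total plots * 100
Stocking = 68 / 148 * 100
Stocking = 0.4595 * 100 = 45.9%

45.9


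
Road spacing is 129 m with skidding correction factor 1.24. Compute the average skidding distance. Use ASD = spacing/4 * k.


Formula: ASD = (spacing / 4) * correction
Uncorrected distance = spacing / 4 = 129 / 4 = 32.25 m
ASD = 32.25 * 1.24 = 40 m

40


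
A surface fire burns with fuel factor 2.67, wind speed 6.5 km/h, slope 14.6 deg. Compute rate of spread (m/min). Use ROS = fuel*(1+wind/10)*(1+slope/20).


Formula: ROS = fuel * (1 + wind/10) * (1 + slope/20)
Wind factor = 1 + 6.5/10 = 1.65
Slope factor = 1 + 14.6/20 = 1.73
ROS = 2.67 * 1.65 * 1.73 = 7.62 m/min

7.62


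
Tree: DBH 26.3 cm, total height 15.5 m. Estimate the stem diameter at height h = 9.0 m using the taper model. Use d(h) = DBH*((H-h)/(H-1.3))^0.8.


Taper: d(h) = DBH * ((H - h) / (H - 1.3))^0.8
Numerator = H - h = 15.5 - 9.0 = 6.5 m
Denominator = H - 1.3 = 15.5 - 1.3 = 14.2 m
Ratio = 6.5 / 14.2 = 0.45775
d = 26.3 * 0.45775^0.8 = 14.1 cm

14.1


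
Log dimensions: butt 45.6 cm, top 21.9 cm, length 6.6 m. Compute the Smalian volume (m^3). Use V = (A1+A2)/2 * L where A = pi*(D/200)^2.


Smalian: V = (A1 + A2)/2 * L,  A = pi*(D/200)^2
A1 = pi*(45.6/200)^2 = 0.163313 m^2
A2 = pi*(21.9/200)^2 = 0.037668 m^2
V = (0.163313+0.037668)/2*6.6 = 0.6632 m^3

0.6632


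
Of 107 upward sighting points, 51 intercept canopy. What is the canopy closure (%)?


Formula: Canopy closure = covered points / total points * 100
Closure = 51 / 107 * 100
Closure = 0.4766 * 100 = 47.7%

47.7


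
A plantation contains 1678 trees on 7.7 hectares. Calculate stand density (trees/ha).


Formula: Stand Density = N_trees / Area_ha
Density = 1678 trees / 7.7 ha
Density = 218 trees/ha

218


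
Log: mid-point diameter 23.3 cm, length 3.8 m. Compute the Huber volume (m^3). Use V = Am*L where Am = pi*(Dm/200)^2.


Huber: V = Am * L,  Am = pi*(Dm/200)^2
Am = pi*(23.3/200)^2 = 0.042638 m^2
V = 0.042638*3.8 = 0.162 m^3

0.162


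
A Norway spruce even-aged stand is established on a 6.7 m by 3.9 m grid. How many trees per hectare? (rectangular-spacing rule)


Formula: TPH = 10000 m^2/ha / (spacing_x * spacing_y)
Area per tree = 6.7 m * 3.9 m = 26.13 m^2
TPH = 10000 / 26.13 = 383 trees/ha

383


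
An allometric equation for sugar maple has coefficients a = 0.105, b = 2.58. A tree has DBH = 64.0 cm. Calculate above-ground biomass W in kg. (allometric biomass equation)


Formula: W = a * DBH^b  (allometric power law)
DBH^b = 64.0^2.58 = 45702.9605
W = 0.105 * 45702.9605 = 4798.8 kg

4798.8


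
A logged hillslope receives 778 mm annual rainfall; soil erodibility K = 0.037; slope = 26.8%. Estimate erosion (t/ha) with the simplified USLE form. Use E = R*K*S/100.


Formula: E = R * K * S / 100  (simplified USLE)
R * K = 778 * 0.037 = 28.786
E = 28.786 * 26.8 / 100 = 7.71 t/ha

7.71


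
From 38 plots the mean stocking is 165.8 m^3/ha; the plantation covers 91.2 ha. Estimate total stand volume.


Formula: Total Volume = Mean Volume per ha * Total Area
Total Volume = 165.8 m^3/ha * 91.2 ha
Total Volume = 15121 m^3

15121


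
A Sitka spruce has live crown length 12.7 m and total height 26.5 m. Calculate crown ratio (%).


Formula: Crown Ratio = (Crown Length / Total Height) * 100
CR = (12.7 m / 26.5 m) * 100
CR = 0.4792 * 100 = 47.9%

47.9


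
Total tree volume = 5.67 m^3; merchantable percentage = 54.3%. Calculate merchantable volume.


Formula: MV = V_total * (merchantable_pct / 100)
Merchantable fraction = 54.3% / 100 = 0.543
MV = 5.67 m^3 * 0.543 = 3.079 m^3

3.079


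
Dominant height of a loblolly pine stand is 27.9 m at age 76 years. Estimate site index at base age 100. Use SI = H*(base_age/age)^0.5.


Formula: SI = H_dom * (base_age / age)^0.5
Age ratio = 100 / 76 = 1.31579
sqrt(age_ratio) = 1.14708
SI = 27.9 * 1.14708 = 32.0 m

32.0


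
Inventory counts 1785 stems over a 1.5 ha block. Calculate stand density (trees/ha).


Formula: Stand Density = N_trees / Area_ha
Density = 1785 trees / 1.5 ha
Density = 1190 trees/ha

1190


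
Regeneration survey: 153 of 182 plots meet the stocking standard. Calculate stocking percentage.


Formula: Stocking % = stocked plots / total plots * 100
Stocking = 153 / 182 * 100
Stocking = 0.8407 * 100 = 84.1%

84.1


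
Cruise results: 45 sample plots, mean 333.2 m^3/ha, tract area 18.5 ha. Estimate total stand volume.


Formula: Total Volume = Mean Volume per ha * Total Area
Total Volume = 333.2 m^3/ha * 18.5 ha
Total Volume = 6164 m^3

6164


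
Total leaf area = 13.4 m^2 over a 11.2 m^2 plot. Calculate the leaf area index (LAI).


Formula: LAI = total leaf area / ground area  (dimensionless)
LAI = 13.4 m^2 / 11.2 m^2
LAI = 1.2

1.2


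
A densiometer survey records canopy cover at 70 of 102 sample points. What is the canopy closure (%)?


Formula: Canopy closure = covered points / total points * 100
Closure = 70 / 102 * 100
Closure = 0.6863 * 100 = 68.6%

68.6


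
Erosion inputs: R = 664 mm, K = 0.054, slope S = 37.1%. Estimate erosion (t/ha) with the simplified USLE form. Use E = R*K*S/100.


Formula: E = R * K * S / 100  (simplified USLE)
R * K = 664 * 0.054 = 35.856
E = 35.856 * 37.1 / 100 = 13.3 t/ha

13.3


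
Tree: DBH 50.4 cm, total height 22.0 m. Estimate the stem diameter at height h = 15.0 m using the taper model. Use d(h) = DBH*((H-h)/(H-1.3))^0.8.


Taper: d(h) = DBH * ((H - h) / (H - 1.3))^0.8
Numerator = H - h = 22.0 - 15.0 = 7.0 m
Denominator = H - 1.3 = 22.0 - 1.3 = 20.7 m
Ratio = 7.0 / 20.7 = 0.33816
d = 50.4 * 0.33816^0.8 = 21.2 cm

21.2


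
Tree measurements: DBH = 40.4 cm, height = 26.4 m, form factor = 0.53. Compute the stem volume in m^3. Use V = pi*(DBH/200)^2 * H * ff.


Formula: V = pi * (DBH/200)^2 * H * ff
Radius = DBH/200 = 40.4/200 = 0.202 m
Radius^2 = 0.202^2 = 0.040804 m^2
V = pi * 0.040804 * 26.4 * 0.53
V = 1.794 m^3

1.794


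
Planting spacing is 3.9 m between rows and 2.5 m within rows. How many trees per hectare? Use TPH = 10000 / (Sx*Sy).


Formula: TPH = 10000 m^2/ha / (spacing_x * spacing_y)
Area per tree = 3.9 m * 2.5 m = 9.75 m^2
TPH = 10000 / 9.75 = 1026 trees/ha

1026


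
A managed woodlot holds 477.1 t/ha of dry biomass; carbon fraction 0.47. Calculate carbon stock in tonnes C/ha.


Formula: Carbon Stock = Biomass * Carbon Fraction
C = 477.1 t/ha * 0.47
C = 224.2 t C/ha

224.2


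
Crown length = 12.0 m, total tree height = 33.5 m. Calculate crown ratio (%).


Formula: Crown Ratio = (Crown Length / Total Height) * 100
CR = (12.0 m / 33.5 m) * 100
CR = 0.3582 * 100 = 35.8%

35.8


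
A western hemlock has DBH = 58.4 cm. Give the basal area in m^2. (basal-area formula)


Formula: BA = pi * (DBH/2)^2 / 10000  (cm^2 to m^2)
Radius = DBH/2 = 58.4/2 = 29.2 cm
BA = pi * 29.2^2 / 10000
   = 2678.6476 cm^2 / 10000
   = 0.2679 m^2

0.2679


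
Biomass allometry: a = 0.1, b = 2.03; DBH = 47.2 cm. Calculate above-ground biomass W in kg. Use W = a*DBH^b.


Formula: W = a * DBH^b  (allometric power law)
DBH^b = 47.2^2.03 = 2500.9342
W = 0.1 * 2500.9342 = 250.1 kg

250.1
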